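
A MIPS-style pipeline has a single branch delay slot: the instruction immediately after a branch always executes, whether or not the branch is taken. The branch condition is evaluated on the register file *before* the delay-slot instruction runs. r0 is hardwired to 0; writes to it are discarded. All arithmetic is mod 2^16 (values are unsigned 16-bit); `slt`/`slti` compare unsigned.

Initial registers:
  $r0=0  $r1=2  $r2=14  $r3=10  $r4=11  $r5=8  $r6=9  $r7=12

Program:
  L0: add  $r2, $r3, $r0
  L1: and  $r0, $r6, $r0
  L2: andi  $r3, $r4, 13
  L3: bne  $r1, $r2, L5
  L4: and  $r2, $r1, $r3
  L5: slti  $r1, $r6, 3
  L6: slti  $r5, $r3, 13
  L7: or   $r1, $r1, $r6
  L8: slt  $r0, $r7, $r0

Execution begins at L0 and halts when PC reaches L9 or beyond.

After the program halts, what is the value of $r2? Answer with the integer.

  step pc=0: add  $r2, $r3, $r0  regs=(0,2,10,10,11,8,9,12)
  step pc=1: and  $r0, $r6, $r0  regs=(0,2,10,10,11,8,9,12)
  step pc=2: andi  $r3, $r4, 13  regs=(0,2,10,9,11,8,9,12)
  step pc=3: bne  $r1, $r2, L5  cond=T  regs=(0,2,10,9,11,8,9,12)
  step pc=4: and  $r2, $r1, $r3  regs=(0,2,0,9,11,8,9,12)
  step pc=5: slti  $r1, $r6, 3  regs=(0,0,0,9,11,8,9,12)
  step pc=6: slti  $r5, $r3, 13  regs=(0,0,0,9,11,1,9,12)
  step pc=7: or   $r1, $r1, $r6  regs=(0,9,0,9,11,1,9,12)
  step pc=8: slt  $r0, $r7, $r0  regs=(0,9,0,9,11,1,9,12)

0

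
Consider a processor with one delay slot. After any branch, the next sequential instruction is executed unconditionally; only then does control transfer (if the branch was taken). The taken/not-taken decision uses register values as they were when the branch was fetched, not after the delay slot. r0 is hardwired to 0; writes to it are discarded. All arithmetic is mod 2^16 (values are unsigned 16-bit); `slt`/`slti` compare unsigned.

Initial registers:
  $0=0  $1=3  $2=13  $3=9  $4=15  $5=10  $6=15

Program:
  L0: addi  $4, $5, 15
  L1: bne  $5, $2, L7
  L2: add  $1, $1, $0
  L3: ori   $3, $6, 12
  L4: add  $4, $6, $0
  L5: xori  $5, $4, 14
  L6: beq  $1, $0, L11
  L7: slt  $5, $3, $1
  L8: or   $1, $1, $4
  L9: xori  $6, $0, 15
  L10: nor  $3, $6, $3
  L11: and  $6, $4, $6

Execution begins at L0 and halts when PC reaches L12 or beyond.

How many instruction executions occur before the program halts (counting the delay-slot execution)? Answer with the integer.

[0] addi  $4, $5, 15  →  {$0:0, $1:3, $2:13, $3:9, $4:25, $5:10, $6:15}
[1] bne  $5, $2, L7  →  {$0:0, $1:3, $2:13, $3:9, $4:25, $5:10, $6:15}  ⟨branch taken⟩
[2] add  $1, $1, $0  →  {$0:0, $1:3, $2:13, $3:9, $4:25, $5:10, $6:15}
[7] slt  $5, $3, $1  →  {$0:0, $1:3, $2:13, $3:9, $4:25, $5:0, $6:15}
[8] or   $1, $1, $4  →  {$0:0, $1:27, $2:13, $3:9, $4:25, $5:0, $6:15}
[9] xori  $6, $0, 15  →  {$0:0, $1:27, $2:13, $3:9, $4:25, $5:0, $6:15}
[10] nor  $3, $6, $3  →  {$0:0, $1:27, $2:13, $3:65520, $4:25, $5:0, $6:15}
[11] and  $6, $4, $6  →  {$0:0, $1:27, $2:13, $3:65520, $4:25, $5:0, $6:9}

8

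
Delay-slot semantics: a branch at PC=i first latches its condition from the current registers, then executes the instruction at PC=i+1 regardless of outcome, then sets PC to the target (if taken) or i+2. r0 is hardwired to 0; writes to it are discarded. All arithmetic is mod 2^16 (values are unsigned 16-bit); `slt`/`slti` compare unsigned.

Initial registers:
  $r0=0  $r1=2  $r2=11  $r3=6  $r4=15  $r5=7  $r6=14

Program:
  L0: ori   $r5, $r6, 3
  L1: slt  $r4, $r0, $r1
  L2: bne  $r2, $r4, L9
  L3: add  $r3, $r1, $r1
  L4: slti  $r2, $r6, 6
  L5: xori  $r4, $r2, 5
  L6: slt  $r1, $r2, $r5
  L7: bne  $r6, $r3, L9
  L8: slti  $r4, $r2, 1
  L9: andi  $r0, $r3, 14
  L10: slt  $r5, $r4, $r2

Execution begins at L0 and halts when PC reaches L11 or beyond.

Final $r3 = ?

4

#0 ori   $r5, $r6, 3 ; 0/2/11/6/15/15/14
#1 slt  $r4, $r0, $r1 ; 0/2/11/6/1/15/14
#2 bne  $r2, $r4, L9 ; 0/2/11/6/1/15/14 ; →target
#3 add  $r3, $r1, $r1 ; 0/2/11/4/1/15/14
#9 andi  $r0, $r3, 14 ; 0/2/11/4/1/15/14
#10 slt  $r5, $r4, $r2 ; 0/2/11/4/1/1/14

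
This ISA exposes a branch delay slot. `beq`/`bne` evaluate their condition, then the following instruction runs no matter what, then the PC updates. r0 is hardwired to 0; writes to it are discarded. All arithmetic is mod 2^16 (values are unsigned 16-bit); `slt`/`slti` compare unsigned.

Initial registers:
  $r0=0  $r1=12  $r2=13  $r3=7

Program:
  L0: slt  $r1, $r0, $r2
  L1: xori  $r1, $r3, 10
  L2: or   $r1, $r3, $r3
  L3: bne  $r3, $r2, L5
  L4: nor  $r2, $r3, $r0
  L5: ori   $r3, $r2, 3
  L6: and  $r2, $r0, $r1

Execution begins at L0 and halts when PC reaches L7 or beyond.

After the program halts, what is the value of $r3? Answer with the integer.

[0] slt  $r1, $r0, $r2  →  {$r0:0, $r1:1, $r2:13, $r3:7}
[1] xori  $r1, $r3, 10  →  {$r0:0, $r1:13, $r2:13, $r3:7}
[2] or   $r1, $r3, $r3  →  {$r0:0, $r1:7, $r2:13, $r3:7}
[3] bne  $r3, $r2, L5  →  {$r0:0, $r1:7, $r2:13, $r3:7}  ⟨branch taken⟩
[4] nor  $r2, $r3, $r0  →  {$r0:0, $r1:7, $r2:65528, $r3:7}
[5] ori   $r3, $r2, 3  →  {$r0:0, $r1:7, $r2:65528, $r3:65531}
[6] and  $r2, $r0, $r1  →  {$r0:0, $r1:7, $r2:0, $r3:65531}

65531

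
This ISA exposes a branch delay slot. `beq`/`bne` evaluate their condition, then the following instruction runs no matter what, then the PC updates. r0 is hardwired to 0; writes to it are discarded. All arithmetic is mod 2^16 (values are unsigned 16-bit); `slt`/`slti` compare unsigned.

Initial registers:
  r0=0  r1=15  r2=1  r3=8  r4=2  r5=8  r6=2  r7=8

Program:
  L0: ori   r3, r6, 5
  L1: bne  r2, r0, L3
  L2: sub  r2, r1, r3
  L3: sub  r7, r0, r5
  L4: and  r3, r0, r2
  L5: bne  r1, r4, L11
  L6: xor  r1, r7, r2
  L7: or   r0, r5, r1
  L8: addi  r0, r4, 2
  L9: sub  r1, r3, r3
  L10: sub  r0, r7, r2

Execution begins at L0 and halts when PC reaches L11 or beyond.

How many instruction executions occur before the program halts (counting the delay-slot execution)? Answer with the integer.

7

[0] ori   r3, r6, 5  →  {r0:0, r1:15, r2:1, r3:7, r4:2, r5:8, r6:2, r7:8}
[1] bne  r2, r0, L3  →  {r0:0, r1:15, r2:1, r3:7, r4:2, r5:8, r6:2, r7:8}  ⟨branch taken⟩
[2] sub  r2, r1, r3  →  {r0:0, r1:15, r2:8, r3:7, r4:2, r5:8, r6:2, r7:8}
[3] sub  r7, r0, r5  →  {r0:0, r1:15, r2:8, r3:7, r4:2, r5:8, r6:2, r7:65528}
[4] and  r3, r0, r2  →  {r0:0, r1:15, r2:8, r3:0, r4:2, r5:8, r6:2, r7:65528}
[5] bne  r1, r4, L11  →  {r0:0, r1:15, r2:8, r3:0, r4:2, r5:8, r6:2, r7:65528}  ⟨branch taken⟩
[6] xor  r1, r7, r2  →  {r0:0, r1:65520, r2:8, r3:0, r4:2, r5:8, r6:2, r7:65528}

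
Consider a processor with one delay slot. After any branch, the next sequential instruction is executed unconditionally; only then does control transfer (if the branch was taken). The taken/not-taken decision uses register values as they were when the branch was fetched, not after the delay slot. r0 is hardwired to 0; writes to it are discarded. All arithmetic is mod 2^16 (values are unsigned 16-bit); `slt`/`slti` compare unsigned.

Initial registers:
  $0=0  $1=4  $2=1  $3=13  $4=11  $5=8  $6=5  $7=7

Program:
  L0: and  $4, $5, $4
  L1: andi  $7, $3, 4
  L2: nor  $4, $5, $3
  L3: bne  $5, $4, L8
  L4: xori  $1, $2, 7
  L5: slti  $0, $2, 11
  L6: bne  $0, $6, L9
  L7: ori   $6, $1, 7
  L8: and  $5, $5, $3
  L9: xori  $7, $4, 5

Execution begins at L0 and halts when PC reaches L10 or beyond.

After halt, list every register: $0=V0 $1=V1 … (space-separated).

$0=0 $1=6 $2=1 $3=13 $4=65522 $5=8 $6=5 $7=65527

PC=0  and  $4, $5, $4        | $0=0 $1=4 $2=1 $3=13 $4=8 $5=8 $6=5 $7=7
PC=1  andi  $7, $3, 4        | $0=0 $1=4 $2=1 $3=13 $4=8 $5=8 $6=5 $7=4
PC=2  nor  $4, $5, $3        | $0=0 $1=4 $2=1 $3=13 $4=65522 $5=8 $6=5 $7=4
PC=3  bne  $5, $4, L8        | $0=0 $1=4 $2=1 $3=13 $4=65522 $5=8 $6=5 $7=4  [TAKEN]
PC=4  xori  $1, $2, 7        | $0=0 $1=6 $2=1 $3=13 $4=65522 $5=8 $6=5 $7=4
PC=8  and  $5, $5, $3        | $0=0 $1=6 $2=1 $3=13 $4=65522 $5=8 $6=5 $7=4
PC=9  xori  $7, $4, 5        | $0=0 $1=6 $2=1 $3=13 $4=65522 $5=8 $6=5 $7=65527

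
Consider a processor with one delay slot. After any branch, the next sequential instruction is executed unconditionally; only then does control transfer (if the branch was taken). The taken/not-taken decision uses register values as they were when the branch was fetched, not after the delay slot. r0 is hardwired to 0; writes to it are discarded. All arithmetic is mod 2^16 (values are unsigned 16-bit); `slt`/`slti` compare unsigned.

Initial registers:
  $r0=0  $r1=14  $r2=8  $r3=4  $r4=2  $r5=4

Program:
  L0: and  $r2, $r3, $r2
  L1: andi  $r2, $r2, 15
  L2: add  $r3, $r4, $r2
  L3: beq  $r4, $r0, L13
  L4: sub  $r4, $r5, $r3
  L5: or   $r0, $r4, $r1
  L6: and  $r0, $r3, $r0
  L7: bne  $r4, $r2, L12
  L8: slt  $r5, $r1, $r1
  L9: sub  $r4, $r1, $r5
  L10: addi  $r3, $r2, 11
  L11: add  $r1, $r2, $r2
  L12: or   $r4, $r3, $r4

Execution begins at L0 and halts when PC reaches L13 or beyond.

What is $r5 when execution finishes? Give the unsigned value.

0

PC=0  and  $r2, $r3, $r2     | $r0=0 $r1=14 $r2=0 $r3=4 $r4=2 $r5=4
PC=1  andi  $r2, $r2, 15     | $r0=0 $r1=14 $r2=0 $r3=4 $r4=2 $r5=4
PC=2  add  $r3, $r4, $r2     | $r0=0 $r1=14 $r2=0 $r3=2 $r4=2 $r5=4
PC=3  beq  $r4, $r0, L13     | $r0=0 $r1=14 $r2=0 $r3=2 $r4=2 $r5=4  [not taken]
PC=4  sub  $r4, $r5, $r3     | $r0=0 $r1=14 $r2=0 $r3=2 $r4=2 $r5=4
PC=5  or   $r0, $r4, $r1     | $r0=0 $r1=14 $r2=0 $r3=2 $r4=2 $r5=4
PC=6  and  $r0, $r3, $r0     | $r0=0 $r1=14 $r2=0 $r3=2 $r4=2 $r5=4
PC=7  bne  $r4, $r2, L12     | $r0=0 $r1=14 $r2=0 $r3=2 $r4=2 $r5=4  [TAKEN]
PC=8  slt  $r5, $r1, $r1     | $r0=0 $r1=14 $r2=0 $r3=2 $r4=2 $r5=0
PC=12 or   $r4, $r3, $r4     | $r0=0 $r1=14 $r2=0 $r3=2 $r4=2 $r5=0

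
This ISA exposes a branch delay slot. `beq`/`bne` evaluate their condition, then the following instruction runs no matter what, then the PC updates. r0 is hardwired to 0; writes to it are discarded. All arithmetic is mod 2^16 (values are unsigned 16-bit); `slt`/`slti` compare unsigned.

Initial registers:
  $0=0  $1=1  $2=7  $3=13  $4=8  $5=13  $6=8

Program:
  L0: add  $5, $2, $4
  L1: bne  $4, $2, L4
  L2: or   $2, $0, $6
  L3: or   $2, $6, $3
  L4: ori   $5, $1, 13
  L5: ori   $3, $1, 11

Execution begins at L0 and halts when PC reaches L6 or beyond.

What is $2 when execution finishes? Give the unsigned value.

8

#0 add  $5, $2, $4 ; 0/1/7/13/8/15/8
#1 bne  $4, $2, L4 ; 0/1/7/13/8/15/8 ; →target
#2 or   $2, $0, $6 ; 0/1/8/13/8/15/8
#4 ori   $5, $1, 13 ; 0/1/8/13/8/13/8
#5 ori   $3, $1, 11 ; 0/1/8/11/8/13/8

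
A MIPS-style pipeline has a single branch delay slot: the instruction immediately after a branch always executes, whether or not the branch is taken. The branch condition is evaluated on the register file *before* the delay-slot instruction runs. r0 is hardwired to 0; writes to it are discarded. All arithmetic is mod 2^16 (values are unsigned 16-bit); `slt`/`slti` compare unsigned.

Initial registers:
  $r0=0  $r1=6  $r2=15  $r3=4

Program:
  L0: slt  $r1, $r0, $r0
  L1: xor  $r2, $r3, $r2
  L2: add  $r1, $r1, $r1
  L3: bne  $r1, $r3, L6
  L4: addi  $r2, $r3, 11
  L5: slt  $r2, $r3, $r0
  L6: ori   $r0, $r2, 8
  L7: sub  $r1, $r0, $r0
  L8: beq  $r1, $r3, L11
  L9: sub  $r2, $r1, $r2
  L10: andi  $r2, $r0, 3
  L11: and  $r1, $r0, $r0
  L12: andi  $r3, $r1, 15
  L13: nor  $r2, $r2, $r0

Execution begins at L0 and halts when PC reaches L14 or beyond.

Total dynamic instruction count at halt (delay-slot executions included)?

13

[0] slt  $r1, $r0, $r0  →  {$r0:0, $r1:0, $r2:15, $r3:4}
[1] xor  $r2, $r3, $r2  →  {$r0:0, $r1:0, $r2:11, $r3:4}
[2] add  $r1, $r1, $r1  →  {$r0:0, $r1:0, $r2:11, $r3:4}
[3] bne  $r1, $r3, L6  →  {$r0:0, $r1:0, $r2:11, $r3:4}  ⟨branch taken⟩
[4] addi  $r2, $r3, 11  →  {$r0:0, $r1:0, $r2:15, $r3:4}
[6] ori   $r0, $r2, 8  →  {$r0:0, $r1:0, $r2:15, $r3:4}
[7] sub  $r1, $r0, $r0  →  {$r0:0, $r1:0, $r2:15, $r3:4}
[8] beq  $r1, $r3, L11  →  {$r0:0, $r1:0, $r2:15, $r3:4}  ⟨branch fallthrough⟩
[9] sub  $r2, $r1, $r2  →  {$r0:0, $r1:0, $r2:65521, $r3:4}
[10] andi  $r2, $r0, 3  →  {$r0:0, $r1:0, $r2:0, $r3:4}
[11] and  $r1, $r0, $r0  →  {$r0:0, $r1:0, $r2:0, $r3:4}
[12] andi  $r3, $r1, 15  →  {$r0:0, $r1:0, $r2:0, $r3:0}
[13] nor  $r2, $r2, $r0  →  {$r0:0, $r1:0, $r2:65535, $r3:0}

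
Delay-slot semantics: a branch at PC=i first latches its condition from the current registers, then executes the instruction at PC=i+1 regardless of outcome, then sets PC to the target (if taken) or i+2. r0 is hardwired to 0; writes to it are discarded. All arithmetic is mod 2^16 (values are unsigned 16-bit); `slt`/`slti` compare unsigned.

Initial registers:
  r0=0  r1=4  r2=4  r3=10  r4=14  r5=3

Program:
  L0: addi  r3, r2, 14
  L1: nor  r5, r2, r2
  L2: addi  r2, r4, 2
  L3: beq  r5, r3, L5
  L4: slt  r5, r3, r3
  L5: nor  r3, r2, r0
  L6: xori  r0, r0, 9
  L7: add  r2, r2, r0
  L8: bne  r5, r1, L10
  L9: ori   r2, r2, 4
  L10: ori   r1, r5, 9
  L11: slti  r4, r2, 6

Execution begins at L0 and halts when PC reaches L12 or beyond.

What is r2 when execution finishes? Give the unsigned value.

#0 addi  r3, r2, 14 ; 0/4/4/18/14/3
#1 nor  r5, r2, r2 ; 0/4/4/18/14/65531
#2 addi  r2, r4, 2 ; 0/4/16/18/14/65531
#3 beq  r5, r3, L5 ; 0/4/16/18/14/65531 ; →fallthru
#4 slt  r5, r3, r3 ; 0/4/16/18/14/0
#5 nor  r3, r2, r0 ; 0/4/16/65519/14/0
#6 xori  r0, r0, 9 ; 0/4/16/65519/14/0
#7 add  r2, r2, r0 ; 0/4/16/65519/14/0
#8 bne  r5, r1, L10 ; 0/4/16/65519/14/0 ; →target
#9 ori   r2, r2, 4 ; 0/4/20/65519/14/0
#10 ori   r1, r5, 9 ; 0/9/20/65519/14/0
#11 slti  r4, r2, 6 ; 0/9/20/65519/0/0

20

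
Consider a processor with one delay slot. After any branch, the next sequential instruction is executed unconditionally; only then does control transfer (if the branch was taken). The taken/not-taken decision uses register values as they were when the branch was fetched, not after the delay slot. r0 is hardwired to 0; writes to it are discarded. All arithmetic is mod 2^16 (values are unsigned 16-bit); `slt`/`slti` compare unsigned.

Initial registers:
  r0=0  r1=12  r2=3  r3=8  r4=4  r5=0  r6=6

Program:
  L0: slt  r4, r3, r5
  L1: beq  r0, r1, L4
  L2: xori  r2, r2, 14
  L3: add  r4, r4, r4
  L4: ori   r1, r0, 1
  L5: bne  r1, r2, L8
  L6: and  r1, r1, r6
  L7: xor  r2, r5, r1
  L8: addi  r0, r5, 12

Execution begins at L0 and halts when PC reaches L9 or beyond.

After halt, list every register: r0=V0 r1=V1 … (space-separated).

#0 slt  r4, r3, r5 ; 0/12/3/8/0/0/6
#1 beq  r0, r1, L4 ; 0/12/3/8/0/0/6 ; →fallthru
#2 xori  r2, r2, 14 ; 0/12/13/8/0/0/6
#3 add  r4, r4, r4 ; 0/12/13/8/0/0/6
#4 ori   r1, r0, 1 ; 0/1/13/8/0/0/6
#5 bne  r1, r2, L8 ; 0/1/13/8/0/0/6 ; →target
#6 and  r1, r1, r6 ; 0/0/13/8/0/0/6
#8 addi  r0, r5, 12 ; 0/0/13/8/0/0/6

r0=0 r1=0 r2=13 r3=8 r4=0 r5=0 r6=6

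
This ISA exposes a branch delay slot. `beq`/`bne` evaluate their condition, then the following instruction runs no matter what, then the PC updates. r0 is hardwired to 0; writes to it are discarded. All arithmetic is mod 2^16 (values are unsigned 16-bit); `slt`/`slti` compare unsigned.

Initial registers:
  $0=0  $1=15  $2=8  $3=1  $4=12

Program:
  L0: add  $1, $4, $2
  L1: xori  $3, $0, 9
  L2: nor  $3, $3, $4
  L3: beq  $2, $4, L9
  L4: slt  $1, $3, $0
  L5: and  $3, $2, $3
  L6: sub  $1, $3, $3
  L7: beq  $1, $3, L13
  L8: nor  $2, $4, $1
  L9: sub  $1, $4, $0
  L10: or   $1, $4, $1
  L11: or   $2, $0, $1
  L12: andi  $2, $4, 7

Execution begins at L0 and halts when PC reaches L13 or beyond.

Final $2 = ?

[0] add  $1, $4, $2  →  {$0:0, $1:20, $2:8, $3:1, $4:12}
[1] xori  $3, $0, 9  →  {$0:0, $1:20, $2:8, $3:9, $4:12}
[2] nor  $3, $3, $4  →  {$0:0, $1:20, $2:8, $3:65522, $4:12}
[3] beq  $2, $4, L9  →  {$0:0, $1:20, $2:8, $3:65522, $4:12}  ⟨branch fallthrough⟩
[4] slt  $1, $3, $0  →  {$0:0, $1:0, $2:8, $3:65522, $4:12}
[5] and  $3, $2, $3  →  {$0:0, $1:0, $2:8, $3:0, $4:12}
[6] sub  $1, $3, $3  →  {$0:0, $1:0, $2:8, $3:0, $4:12}
[7] beq  $1, $3, L13  →  {$0:0, $1:0, $2:8, $3:0, $4:12}  ⟨branch taken⟩
[8] nor  $2, $4, $1  →  {$0:0, $1:0, $2:65523, $3:0, $4:12}

65523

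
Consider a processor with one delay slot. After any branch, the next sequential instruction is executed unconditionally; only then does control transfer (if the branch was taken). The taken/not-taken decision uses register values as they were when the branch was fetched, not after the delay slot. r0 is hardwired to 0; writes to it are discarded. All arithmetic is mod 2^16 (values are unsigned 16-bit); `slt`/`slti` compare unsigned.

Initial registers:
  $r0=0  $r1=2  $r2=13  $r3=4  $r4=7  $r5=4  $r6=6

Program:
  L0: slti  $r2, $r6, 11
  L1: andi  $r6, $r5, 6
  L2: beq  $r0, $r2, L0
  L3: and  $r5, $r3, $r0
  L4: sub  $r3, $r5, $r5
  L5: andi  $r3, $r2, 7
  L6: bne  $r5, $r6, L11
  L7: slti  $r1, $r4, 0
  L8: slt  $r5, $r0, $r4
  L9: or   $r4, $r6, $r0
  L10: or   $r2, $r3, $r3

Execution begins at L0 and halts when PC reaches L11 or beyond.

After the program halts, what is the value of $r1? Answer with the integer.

PC=0  slti  $r2, $r6, 11     | $r0=0 $r1=2 $r2=1 $r3=4 $r4=7 $r5=4 $r6=6
PC=1  andi  $r6, $r5, 6      | $r0=0 $r1=2 $r2=1 $r3=4 $r4=7 $r5=4 $r6=4
PC=2  beq  $r0, $r2, L0      | $r0=0 $r1=2 $r2=1 $r3=4 $r4=7 $r5=4 $r6=4  [not taken]
PC=3  and  $r5, $r3, $r0     | $r0=0 $r1=2 $r2=1 $r3=4 $r4=7 $r5=0 $r6=4
PC=4  sub  $r3, $r5, $r5     | $r0=0 $r1=2 $r2=1 $r3=0 $r4=7 $r5=0 $r6=4
PC=5  andi  $r3, $r2, 7      | $r0=0 $r1=2 $r2=1 $r3=1 $r4=7 $r5=0 $r6=4
PC=6  bne  $r5, $r6, L11     | $r0=0 $r1=2 $r2=1 $r3=1 $r4=7 $r5=0 $r6=4  [TAKEN]
PC=7  slti  $r1, $r4, 0      | $r0=0 $r1=0 $r2=1 $r3=1 $r4=7 $r5=0 $r6=4

0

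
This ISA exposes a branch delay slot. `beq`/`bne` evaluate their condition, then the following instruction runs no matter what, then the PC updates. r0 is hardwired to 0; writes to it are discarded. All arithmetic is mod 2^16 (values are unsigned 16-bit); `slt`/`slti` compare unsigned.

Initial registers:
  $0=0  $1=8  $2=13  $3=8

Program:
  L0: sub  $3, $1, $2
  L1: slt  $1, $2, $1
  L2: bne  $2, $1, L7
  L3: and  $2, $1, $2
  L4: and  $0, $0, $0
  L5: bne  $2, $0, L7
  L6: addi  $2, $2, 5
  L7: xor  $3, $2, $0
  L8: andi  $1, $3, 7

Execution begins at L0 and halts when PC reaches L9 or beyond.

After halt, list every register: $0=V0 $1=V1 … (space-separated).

[0] sub  $3, $1, $2  →  {$0:0, $1:8, $2:13, $3:65531}
[1] slt  $1, $2, $1  →  {$0:0, $1:0, $2:13, $3:65531}
[2] bne  $2, $1, L7  →  {$0:0, $1:0, $2:13, $3:65531}  ⟨branch taken⟩
[3] and  $2, $1, $2  →  {$0:0, $1:0, $2:0, $3:65531}
[7] xor  $3, $2, $0  →  {$0:0, $1:0, $2:0, $3:0}
[8] andi  $1, $3, 7  →  {$0:0, $1:0, $2:0, $3:0}

$0=0 $1=0 $2=0 $3=0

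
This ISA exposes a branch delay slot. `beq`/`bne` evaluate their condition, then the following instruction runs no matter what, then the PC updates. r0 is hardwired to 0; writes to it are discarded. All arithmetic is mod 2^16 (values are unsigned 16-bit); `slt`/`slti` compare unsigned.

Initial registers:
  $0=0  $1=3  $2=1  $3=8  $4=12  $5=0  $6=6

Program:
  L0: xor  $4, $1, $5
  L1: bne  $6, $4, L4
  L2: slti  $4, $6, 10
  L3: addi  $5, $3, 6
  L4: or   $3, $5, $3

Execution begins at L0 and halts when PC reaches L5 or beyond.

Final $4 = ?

[0] xor  $4, $1, $5  →  {$0:0, $1:3, $2:1, $3:8, $4:3, $5:0, $6:6}
[1] bne  $6, $4, L4  →  {$0:0, $1:3, $2:1, $3:8, $4:3, $5:0, $6:6}  ⟨branch taken⟩
[2] slti  $4, $6, 10  →  {$0:0, $1:3, $2:1, $3:8, $4:1, $5:0, $6:6}
[4] or   $3, $5, $3  →  {$0:0, $1:3, $2:1, $3:8, $4:1, $5:0, $6:6}

1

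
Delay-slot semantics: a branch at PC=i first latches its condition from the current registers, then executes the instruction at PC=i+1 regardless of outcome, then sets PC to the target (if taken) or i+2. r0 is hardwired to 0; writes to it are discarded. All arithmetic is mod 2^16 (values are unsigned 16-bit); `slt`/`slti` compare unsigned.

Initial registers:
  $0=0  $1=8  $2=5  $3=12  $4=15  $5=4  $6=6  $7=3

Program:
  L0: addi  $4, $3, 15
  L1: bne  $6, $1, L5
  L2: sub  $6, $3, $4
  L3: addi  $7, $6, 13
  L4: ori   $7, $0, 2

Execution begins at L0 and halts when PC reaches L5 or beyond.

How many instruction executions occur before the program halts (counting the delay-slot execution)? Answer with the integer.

  step pc=0: addi  $4, $3, 15  regs=(0,8,5,12,27,4,6,3)
  step pc=1: bne  $6, $1, L5  cond=T  regs=(0,8,5,12,27,4,6,3)
  step pc=2: sub  $6, $3, $4  regs=(0,8,5,12,27,4,65521,3)

3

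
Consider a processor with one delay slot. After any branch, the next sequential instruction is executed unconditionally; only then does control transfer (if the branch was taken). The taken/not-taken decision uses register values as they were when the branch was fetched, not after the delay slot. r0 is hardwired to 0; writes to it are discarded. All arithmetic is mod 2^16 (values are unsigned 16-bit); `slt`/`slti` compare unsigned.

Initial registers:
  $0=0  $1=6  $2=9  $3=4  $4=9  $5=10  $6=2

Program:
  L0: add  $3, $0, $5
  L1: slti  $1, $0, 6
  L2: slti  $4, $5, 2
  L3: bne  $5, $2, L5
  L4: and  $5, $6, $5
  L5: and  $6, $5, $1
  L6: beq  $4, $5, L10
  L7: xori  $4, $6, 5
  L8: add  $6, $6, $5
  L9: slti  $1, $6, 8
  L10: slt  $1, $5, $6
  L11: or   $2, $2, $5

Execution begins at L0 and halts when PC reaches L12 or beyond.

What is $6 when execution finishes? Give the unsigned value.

  step pc=0: add  $3, $0, $5  regs=(0,6,9,10,9,10,2)
  step pc=1: slti  $1, $0, 6  regs=(0,1,9,10,9,10,2)
  step pc=2: slti  $4, $5, 2  regs=(0,1,9,10,0,10,2)
  step pc=3: bne  $5, $2, L5  cond=T  regs=(0,1,9,10,0,10,2)
  step pc=4: and  $5, $6, $5  regs=(0,1,9,10,0,2,2)
  step pc=5: and  $6, $5, $1  regs=(0,1,9,10,0,2,0)
  step pc=6: beq  $4, $5, L10  cond=F  regs=(0,1,9,10,0,2,0)
  step pc=7: xori  $4, $6, 5  regs=(0,1,9,10,5,2,0)
  step pc=8: add  $6, $6, $5  regs=(0,1,9,10,5,2,2)
  step pc=9: slti  $1, $6, 8  regs=(0,1,9,10,5,2,2)
  step pc=10: slt  $1, $5, $6  regs=(0,0,9,10,5,2,2)
  step pc=11: or   $2, $2, $5  regs=(0,0,11,10,5,2,2)

2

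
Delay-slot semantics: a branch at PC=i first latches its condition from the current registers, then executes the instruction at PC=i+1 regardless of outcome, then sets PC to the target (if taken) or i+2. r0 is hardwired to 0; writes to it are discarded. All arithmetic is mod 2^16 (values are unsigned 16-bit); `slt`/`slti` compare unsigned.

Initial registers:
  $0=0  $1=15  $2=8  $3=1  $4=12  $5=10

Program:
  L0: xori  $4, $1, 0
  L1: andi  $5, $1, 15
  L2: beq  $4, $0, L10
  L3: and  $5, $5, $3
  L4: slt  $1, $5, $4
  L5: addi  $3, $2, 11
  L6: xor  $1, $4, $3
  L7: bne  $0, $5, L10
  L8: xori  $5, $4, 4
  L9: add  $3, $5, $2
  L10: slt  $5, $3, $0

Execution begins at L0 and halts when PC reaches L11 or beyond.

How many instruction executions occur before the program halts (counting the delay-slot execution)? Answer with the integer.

[0] xori  $4, $1, 0  →  {$0:0, $1:15, $2:8, $3:1, $4:15, $5:10}
[1] andi  $5, $1, 15  →  {$0:0, $1:15, $2:8, $3:1, $4:15, $5:15}
[2] beq  $4, $0, L10  →  {$0:0, $1:15, $2:8, $3:1, $4:15, $5:15}  ⟨branch fallthrough⟩
[3] and  $5, $5, $3  →  {$0:0, $1:15, $2:8, $3:1, $4:15, $5:1}
[4] slt  $1, $5, $4  →  {$0:0, $1:1, $2:8, $3:1, $4:15, $5:1}
[5] addi  $3, $2, 11  →  {$0:0, $1:1, $2:8, $3:19, $4:15, $5:1}
[6] xor  $1, $4, $3  →  {$0:0, $1:28, $2:8, $3:19, $4:15, $5:1}
[7] bne  $0, $5, L10  →  {$0:0, $1:28, $2:8, $3:19, $4:15, $5:1}  ⟨branch taken⟩
[8] xori  $5, $4, 4  →  {$0:0, $1:28, $2:8, $3:19, $4:15, $5:11}
[10] slt  $5, $3, $0  →  {$0:0, $1:28, $2:8, $3:19, $4:15, $5:0}

10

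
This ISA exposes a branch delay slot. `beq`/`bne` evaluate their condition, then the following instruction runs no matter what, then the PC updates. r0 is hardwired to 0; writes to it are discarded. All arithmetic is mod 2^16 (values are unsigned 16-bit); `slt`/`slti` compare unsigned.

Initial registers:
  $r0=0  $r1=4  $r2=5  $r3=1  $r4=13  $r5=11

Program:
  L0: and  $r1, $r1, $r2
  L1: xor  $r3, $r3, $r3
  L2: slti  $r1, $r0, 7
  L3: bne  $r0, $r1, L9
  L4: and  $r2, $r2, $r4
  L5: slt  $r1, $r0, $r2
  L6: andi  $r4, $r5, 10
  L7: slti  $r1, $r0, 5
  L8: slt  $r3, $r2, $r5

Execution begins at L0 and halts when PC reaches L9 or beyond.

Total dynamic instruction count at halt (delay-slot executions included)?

#0 and  $r1, $r1, $r2 ; 0/4/5/1/13/11
#1 xor  $r3, $r3, $r3 ; 0/4/5/0/13/11
#2 slti  $r1, $r0, 7 ; 0/1/5/0/13/11
#3 bne  $r0, $r1, L9 ; 0/1/5/0/13/11 ; →target
#4 and  $r2, $r2, $r4 ; 0/1/5/0/13/11

5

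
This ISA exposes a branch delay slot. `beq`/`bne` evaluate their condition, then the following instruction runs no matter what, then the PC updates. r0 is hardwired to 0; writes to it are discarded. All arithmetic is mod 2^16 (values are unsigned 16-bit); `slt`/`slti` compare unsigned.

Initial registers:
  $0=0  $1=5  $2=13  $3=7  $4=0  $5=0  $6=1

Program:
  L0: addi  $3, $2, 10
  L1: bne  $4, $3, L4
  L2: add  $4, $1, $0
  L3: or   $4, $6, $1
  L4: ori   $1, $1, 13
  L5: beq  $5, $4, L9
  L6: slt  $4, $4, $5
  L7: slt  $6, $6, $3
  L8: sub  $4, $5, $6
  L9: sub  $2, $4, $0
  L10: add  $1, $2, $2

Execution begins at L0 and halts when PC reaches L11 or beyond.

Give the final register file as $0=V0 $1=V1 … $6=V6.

[0] addi  $3, $2, 10  →  {$0:0, $1:5, $2:13, $3:23, $4:0, $5:0, $6:1}
[1] bne  $4, $3, L4  →  {$0:0, $1:5, $2:13, $3:23, $4:0, $5:0, $6:1}  ⟨branch taken⟩
[2] add  $4, $1, $0  →  {$0:0, $1:5, $2:13, $3:23, $4:5, $5:0, $6:1}
[4] ori   $1, $1, 13  →  {$0:0, $1:13, $2:13, $3:23, $4:5, $5:0, $6:1}
[5] beq  $5, $4, L9  →  {$0:0, $1:13, $2:13, $3:23, $4:5, $5:0, $6:1}  ⟨branch fallthrough⟩
[6] slt  $4, $4, $5  →  {$0:0, $1:13, $2:13, $3:23, $4:0, $5:0, $6:1}
[7] slt  $6, $6, $3  →  {$0:0, $1:13, $2:13, $3:23, $4:0, $5:0, $6:1}
[8] sub  $4, $5, $6  →  {$0:0, $1:13, $2:13, $3:23, $4:65535, $5:0, $6:1}
[9] sub  $2, $4, $0  →  {$0:0, $1:13, $2:65535, $3:23, $4:65535, $5:0, $6:1}
[10] add  $1, $2, $2  →  {$0:0, $1:65534, $2:65535, $3:23, $4:65535, $5:0, $6:1}

$0=0 $1=65534 $2=65535 $3=23 $4=65535 $5=0 $6=1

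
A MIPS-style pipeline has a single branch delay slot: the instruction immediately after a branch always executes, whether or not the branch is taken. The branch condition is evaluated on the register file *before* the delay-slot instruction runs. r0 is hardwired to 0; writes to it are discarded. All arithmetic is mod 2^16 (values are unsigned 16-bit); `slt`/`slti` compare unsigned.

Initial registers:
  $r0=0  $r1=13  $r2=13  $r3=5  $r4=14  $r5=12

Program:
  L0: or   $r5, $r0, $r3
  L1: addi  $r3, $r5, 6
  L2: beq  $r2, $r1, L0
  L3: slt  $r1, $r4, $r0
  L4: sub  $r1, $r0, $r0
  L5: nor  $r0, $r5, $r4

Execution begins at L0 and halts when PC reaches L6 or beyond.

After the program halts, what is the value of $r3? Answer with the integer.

PC=0  or   $r5, $r0, $r3     | $r0=0 $r1=13 $r2=13 $r3=5 $r4=14 $r5=5
PC=1  addi  $r3, $r5, 6      | $r0=0 $r1=13 $r2=13 $r3=11 $r4=14 $r5=5
PC=2  beq  $r2, $r1, L0      | $r0=0 $r1=13 $r2=13 $r3=11 $r4=14 $r5=5  [TAKEN]
PC=3  slt  $r1, $r4, $r0     | $r0=0 $r1=0 $r2=13 $r3=11 $r4=14 $r5=5
PC=0  or   $r5, $r0, $r3     | $r0=0 $r1=0 $r2=13 $r3=11 $r4=14 $r5=11
PC=1  addi  $r3, $r5, 6      | $r0=0 $r1=0 $r2=13 $r3=17 $r4=14 $r5=11
PC=2  beq  $r2, $r1, L0      | $r0=0 $r1=0 $r2=13 $r3=17 $r4=14 $r5=11  [not taken]
PC=3  slt  $r1, $r4, $r0     | $r0=0 $r1=0 $r2=13 $r3=17 $r4=14 $r5=11
PC=4  sub  $r1, $r0, $r0     | $r0=0 $r1=0 $r2=13 $r3=17 $r4=14 $r5=11
PC=5  nor  $r0, $r5, $r4     | $r0=0 $r1=0 $r2=13 $r3=17 $r4=14 $r5=11

17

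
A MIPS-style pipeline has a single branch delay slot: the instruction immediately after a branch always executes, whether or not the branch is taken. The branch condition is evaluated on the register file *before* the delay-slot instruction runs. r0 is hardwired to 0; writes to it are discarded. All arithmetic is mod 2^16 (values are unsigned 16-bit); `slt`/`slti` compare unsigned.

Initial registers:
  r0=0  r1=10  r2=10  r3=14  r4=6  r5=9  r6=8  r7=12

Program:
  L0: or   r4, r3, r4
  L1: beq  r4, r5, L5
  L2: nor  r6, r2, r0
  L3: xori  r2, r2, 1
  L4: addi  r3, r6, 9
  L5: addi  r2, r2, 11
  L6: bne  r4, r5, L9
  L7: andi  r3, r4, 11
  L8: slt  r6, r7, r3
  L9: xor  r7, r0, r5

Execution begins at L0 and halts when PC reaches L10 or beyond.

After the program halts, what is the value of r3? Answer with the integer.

10

  step pc=0: or   r4, r3, r4  regs=(0,10,10,14,14,9,8,12)
  step pc=1: beq  r4, r5, L5  cond=F  regs=(0,10,10,14,14,9,8,12)
  step pc=2: nor  r6, r2, r0  regs=(0,10,10,14,14,9,65525,12)
  step pc=3: xori  r2, r2, 1  regs=(0,10,11,14,14,9,65525,12)
  step pc=4: addi  r3, r6, 9  regs=(0,10,11,65534,14,9,65525,12)
  step pc=5: addi  r2, r2, 11  regs=(0,10,22,65534,14,9,65525,12)
  step pc=6: bne  r4, r5, L9  cond=T  regs=(0,10,22,65534,14,9,65525,12)
  step pc=7: andi  r3, r4, 11  regs=(0,10,22,10,14,9,65525,12)
  step pc=9: xor  r7, r0, r5  regs=(0,10,22,10,14,9,65525,9)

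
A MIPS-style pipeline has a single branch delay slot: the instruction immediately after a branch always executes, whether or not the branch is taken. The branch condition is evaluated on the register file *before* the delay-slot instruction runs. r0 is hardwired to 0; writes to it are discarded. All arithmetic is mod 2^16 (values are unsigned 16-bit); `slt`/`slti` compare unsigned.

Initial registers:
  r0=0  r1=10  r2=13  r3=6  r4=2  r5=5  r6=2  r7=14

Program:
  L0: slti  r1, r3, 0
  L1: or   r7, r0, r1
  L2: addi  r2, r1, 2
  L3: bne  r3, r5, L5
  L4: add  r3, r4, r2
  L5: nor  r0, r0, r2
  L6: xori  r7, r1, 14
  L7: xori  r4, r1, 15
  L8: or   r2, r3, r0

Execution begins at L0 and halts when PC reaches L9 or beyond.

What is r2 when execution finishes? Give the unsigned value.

4

[0] slti  r1, r3, 0  →  {r0:0, r1:0, r2:13, r3:6, r4:2, r5:5, r6:2, r7:14}
[1] or   r7, r0, r1  →  {r0:0, r1:0, r2:13, r3:6, r4:2, r5:5, r6:2, r7:0}
[2] addi  r2, r1, 2  →  {r0:0, r1:0, r2:2, r3:6, r4:2, r5:5, r6:2, r7:0}
[3] bne  r3, r5, L5  →  {r0:0, r1:0, r2:2, r3:6, r4:2, r5:5, r6:2, r7:0}  ⟨branch taken⟩
[4] add  r3, r4, r2  →  {r0:0, r1:0, r2:2, r3:4, r4:2, r5:5, r6:2, r7:0}
[5] nor  r0, r0, r2  →  {r0:0, r1:0, r2:2, r3:4, r4:2, r5:5, r6:2, r7:0}
[6] xori  r7, r1, 14  →  {r0:0, r1:0, r2:2, r3:4, r4:2, r5:5, r6:2, r7:14}
[7] xori  r4, r1, 15  →  {r0:0, r1:0, r2:2, r3:4, r4:15, r5:5, r6:2, r7:14}
[8] or   r2, r3, r0  →  {r0:0, r1:0, r2:4, r3:4, r4:15, r5:5, r6:2, r7:14}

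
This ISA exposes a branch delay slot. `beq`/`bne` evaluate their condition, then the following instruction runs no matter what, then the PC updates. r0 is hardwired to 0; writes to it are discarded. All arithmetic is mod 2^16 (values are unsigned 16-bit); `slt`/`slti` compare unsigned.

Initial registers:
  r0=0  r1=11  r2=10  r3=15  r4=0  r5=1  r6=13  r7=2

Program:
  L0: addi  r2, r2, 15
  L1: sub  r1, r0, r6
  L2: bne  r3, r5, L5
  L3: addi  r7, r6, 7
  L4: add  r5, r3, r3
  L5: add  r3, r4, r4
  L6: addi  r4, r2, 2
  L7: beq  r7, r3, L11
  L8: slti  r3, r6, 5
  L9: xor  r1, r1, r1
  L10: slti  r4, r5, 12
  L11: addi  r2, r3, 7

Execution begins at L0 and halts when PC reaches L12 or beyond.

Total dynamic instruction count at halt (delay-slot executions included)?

#0 addi  r2, r2, 15 ; 0/11/25/15/0/1/13/2
#1 sub  r1, r0, r6 ; 0/65523/25/15/0/1/13/2
#2 bne  r3, r5, L5 ; 0/65523/25/15/0/1/13/2 ; →target
#3 addi  r7, r6, 7 ; 0/65523/25/15/0/1/13/20
#5 add  r3, r4, r4 ; 0/65523/25/0/0/1/13/20
#6 addi  r4, r2, 2 ; 0/65523/25/0/27/1/13/20
#7 beq  r7, r3, L11 ; 0/65523/25/0/27/1/13/20 ; →fallthru
#8 slti  r3, r6, 5 ; 0/65523/25/0/27/1/13/20
#9 xor  r1, r1, r1 ; 0/0/25/0/27/1/13/20
#10 slti  r4, r5, 12 ; 0/0/25/0/1/1/13/20
#11 addi  r2, r3, 7 ; 0/0/7/0/1/1/13/20

11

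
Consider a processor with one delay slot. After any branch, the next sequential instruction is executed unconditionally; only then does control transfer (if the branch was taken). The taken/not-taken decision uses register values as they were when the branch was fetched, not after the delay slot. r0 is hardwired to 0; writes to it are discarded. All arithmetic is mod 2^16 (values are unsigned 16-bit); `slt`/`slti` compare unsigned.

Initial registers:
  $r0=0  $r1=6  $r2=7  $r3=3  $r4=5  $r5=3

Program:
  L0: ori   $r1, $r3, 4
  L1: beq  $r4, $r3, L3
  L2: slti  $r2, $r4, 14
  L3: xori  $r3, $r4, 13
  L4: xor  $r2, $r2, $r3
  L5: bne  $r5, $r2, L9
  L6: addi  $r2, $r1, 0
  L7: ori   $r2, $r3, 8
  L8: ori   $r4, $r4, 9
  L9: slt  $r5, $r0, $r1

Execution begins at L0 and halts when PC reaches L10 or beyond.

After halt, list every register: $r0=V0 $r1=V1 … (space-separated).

[0] ori   $r1, $r3, 4  →  {$r0:0, $r1:7, $r2:7, $r3:3, $r4:5, $r5:3}
[1] beq  $r4, $r3, L3  →  {$r0:0, $r1:7, $r2:7, $r3:3, $r4:5, $r5:3}  ⟨branch fallthrough⟩
[2] slti  $r2, $r4, 14  →  {$r0:0, $r1:7, $r2:1, $r3:3, $r4:5, $r5:3}
[3] xori  $r3, $r4, 13  →  {$r0:0, $r1:7, $r2:1, $r3:8, $r4:5, $r5:3}
[4] xor  $r2, $r2, $r3  →  {$r0:0, $r1:7, $r2:9, $r3:8, $r4:5, $r5:3}
[5] bne  $r5, $r2, L9  →  {$r0:0, $r1:7, $r2:9, $r3:8, $r4:5, $r5:3}  ⟨branch taken⟩
[6] addi  $r2, $r1, 0  →  {$r0:0, $r1:7, $r2:7, $r3:8, $r4:5, $r5:3}
[9] slt  $r5, $r0, $r1  →  {$r0:0, $r1:7, $r2:7, $r3:8, $r4:5, $r5:1}

$r0=0 $r1=7 $r2=7 $r3=8 $r4=5 $r5=1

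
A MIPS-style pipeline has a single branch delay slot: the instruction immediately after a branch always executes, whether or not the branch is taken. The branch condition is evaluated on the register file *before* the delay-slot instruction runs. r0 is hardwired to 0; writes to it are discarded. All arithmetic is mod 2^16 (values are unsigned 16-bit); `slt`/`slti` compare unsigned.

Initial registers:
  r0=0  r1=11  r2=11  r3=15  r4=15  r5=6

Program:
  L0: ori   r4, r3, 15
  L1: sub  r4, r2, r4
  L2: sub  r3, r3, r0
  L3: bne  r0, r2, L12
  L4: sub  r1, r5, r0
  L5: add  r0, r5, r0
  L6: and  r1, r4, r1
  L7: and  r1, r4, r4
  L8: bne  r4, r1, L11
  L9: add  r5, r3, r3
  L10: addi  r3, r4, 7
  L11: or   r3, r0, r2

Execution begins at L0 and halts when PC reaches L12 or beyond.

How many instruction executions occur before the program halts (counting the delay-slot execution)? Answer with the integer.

5

PC=0  ori   r4, r3, 15       | r0=0 r1=11 r2=11 r3=15 r4=15 r5=6
PC=1  sub  r4, r2, r4        | r0=0 r1=11 r2=11 r3=15 r4=65532 r5=6
PC=2  sub  r3, r3, r0        | r0=0 r1=11 r2=11 r3=15 r4=65532 r5=6
PC=3  bne  r0, r2, L12       | r0=0 r1=11 r2=11 r3=15 r4=65532 r5=6  [TAKEN]
PC=4  sub  r1, r5, r0        | r0=0 r1=6 r2=11 r3=15 r4=65532 r5=6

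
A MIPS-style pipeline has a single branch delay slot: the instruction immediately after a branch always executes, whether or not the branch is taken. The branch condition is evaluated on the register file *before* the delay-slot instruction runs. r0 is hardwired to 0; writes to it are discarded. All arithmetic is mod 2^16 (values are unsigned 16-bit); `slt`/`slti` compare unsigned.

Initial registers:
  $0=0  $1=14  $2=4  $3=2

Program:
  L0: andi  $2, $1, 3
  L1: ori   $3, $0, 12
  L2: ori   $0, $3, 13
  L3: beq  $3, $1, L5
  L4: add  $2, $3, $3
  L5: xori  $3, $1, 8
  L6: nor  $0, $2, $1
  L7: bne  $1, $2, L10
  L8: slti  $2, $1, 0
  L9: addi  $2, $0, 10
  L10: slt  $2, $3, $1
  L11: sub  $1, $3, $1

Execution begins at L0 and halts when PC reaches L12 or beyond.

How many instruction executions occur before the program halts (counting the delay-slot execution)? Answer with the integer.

#0 andi  $2, $1, 3 ; 0/14/2/2
#1 ori   $3, $0, 12 ; 0/14/2/12
#2 ori   $0, $3, 13 ; 0/14/2/12
#3 beq  $3, $1, L5 ; 0/14/2/12 ; →fallthru
#4 add  $2, $3, $3 ; 0/14/24/12
#5 xori  $3, $1, 8 ; 0/14/24/6
#6 nor  $0, $2, $1 ; 0/14/24/6
#7 bne  $1, $2, L10 ; 0/14/24/6 ; →target
#8 slti  $2, $1, 0 ; 0/14/0/6
#10 slt  $2, $3, $1 ; 0/14/1/6
#11 sub  $1, $3, $1 ; 0/65528/1/6

11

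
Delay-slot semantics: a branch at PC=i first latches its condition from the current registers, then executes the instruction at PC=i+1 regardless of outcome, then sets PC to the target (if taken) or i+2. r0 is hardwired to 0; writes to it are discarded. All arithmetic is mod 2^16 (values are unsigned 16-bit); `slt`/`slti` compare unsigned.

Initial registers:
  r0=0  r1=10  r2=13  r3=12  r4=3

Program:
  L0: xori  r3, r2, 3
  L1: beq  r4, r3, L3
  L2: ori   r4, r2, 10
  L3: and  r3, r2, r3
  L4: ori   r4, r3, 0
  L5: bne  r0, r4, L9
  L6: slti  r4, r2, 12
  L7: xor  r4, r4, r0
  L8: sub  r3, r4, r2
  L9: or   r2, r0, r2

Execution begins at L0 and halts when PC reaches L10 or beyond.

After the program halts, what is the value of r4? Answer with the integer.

  step pc=0: xori  r3, r2, 3  regs=(0,10,13,14,3)
  step pc=1: beq  r4, r3, L3  cond=F  regs=(0,10,13,14,3)
  step pc=2: ori   r4, r2, 10  regs=(0,10,13,14,15)
  step pc=3: and  r3, r2, r3  regs=(0,10,13,12,15)
  step pc=4: ori   r4, r3, 0  regs=(0,10,13,12,12)
  step pc=5: bne  r0, r4, L9  cond=T  regs=(0,10,13,12,12)
  step pc=6: slti  r4, r2, 12  regs=(0,10,13,12,0)
  step pc=9: or   r2, r0, r2  regs=(0,10,13,12,0)

0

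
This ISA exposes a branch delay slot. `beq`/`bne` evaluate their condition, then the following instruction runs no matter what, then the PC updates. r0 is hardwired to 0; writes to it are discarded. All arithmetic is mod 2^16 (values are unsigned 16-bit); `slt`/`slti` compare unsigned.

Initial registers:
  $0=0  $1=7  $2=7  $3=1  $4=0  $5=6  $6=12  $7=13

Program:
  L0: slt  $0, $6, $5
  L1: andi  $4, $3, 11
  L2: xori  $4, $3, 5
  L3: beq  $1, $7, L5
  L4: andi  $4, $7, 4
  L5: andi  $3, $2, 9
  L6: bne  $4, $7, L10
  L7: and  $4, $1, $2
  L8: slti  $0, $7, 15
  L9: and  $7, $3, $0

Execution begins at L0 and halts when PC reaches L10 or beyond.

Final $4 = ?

7

[0] slt  $0, $6, $5  →  {$0:0, $1:7, $2:7, $3:1, $4:0, $5:6, $6:12, $7:13}
[1] andi  $4, $3, 11  →  {$0:0, $1:7, $2:7, $3:1, $4:1, $5:6, $6:12, $7:13}
[2] xori  $4, $3, 5  →  {$0:0, $1:7, $2:7, $3:1, $4:4, $5:6, $6:12, $7:13}
[3] beq  $1, $7, L5  →  {$0:0, $1:7, $2:7, $3:1, $4:4, $5:6, $6:12, $7:13}  ⟨branch fallthrough⟩
[4] andi  $4, $7, 4  →  {$0:0, $1:7, $2:7, $3:1, $4:4, $5:6, $6:12, $7:13}
[5] andi  $3, $2, 9  →  {$0:0, $1:7, $2:7, $3:1, $4:4, $5:6, $6:12, $7:13}
[6] bne  $4, $7, L10  →  {$0:0, $1:7, $2:7, $3:1, $4:4, $5:6, $6:12, $7:13}  ⟨branch taken⟩
[7] and  $4, $1, $2  →  {$0:0, $1:7, $2:7, $3:1, $4:7, $5:6, $6:12, $7:13}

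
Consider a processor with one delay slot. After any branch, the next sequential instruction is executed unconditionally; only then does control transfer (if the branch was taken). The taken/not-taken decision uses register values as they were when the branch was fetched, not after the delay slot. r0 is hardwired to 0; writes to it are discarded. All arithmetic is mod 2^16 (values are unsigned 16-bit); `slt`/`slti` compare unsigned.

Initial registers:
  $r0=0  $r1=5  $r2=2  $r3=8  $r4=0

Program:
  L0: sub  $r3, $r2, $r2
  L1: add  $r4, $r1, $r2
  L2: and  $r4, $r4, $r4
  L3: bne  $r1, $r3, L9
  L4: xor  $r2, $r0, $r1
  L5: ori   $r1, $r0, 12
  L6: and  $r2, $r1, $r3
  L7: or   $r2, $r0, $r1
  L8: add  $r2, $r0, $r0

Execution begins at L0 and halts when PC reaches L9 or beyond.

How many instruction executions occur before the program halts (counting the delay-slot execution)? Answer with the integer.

PC=0  sub  $r3, $r2, $r2     | $r0=0 $r1=5 $r2=2 $r3=0 $r4=0
PC=1  add  $r4, $r1, $r2     | $r0=0 $r1=5 $r2=2 $r3=0 $r4=7
PC=2  and  $r4, $r4, $r4     | $r0=0 $r1=5 $r2=2 $r3=0 $r4=7
PC=3  bne  $r1, $r3, L9      | $r0=0 $r1=5 $r2=2 $r3=0 $r4=7  [TAKEN]
PC=4  xor  $r2, $r0, $r1     | $r0=0 $r1=5 $r2=5 $r3=0 $r4=7

5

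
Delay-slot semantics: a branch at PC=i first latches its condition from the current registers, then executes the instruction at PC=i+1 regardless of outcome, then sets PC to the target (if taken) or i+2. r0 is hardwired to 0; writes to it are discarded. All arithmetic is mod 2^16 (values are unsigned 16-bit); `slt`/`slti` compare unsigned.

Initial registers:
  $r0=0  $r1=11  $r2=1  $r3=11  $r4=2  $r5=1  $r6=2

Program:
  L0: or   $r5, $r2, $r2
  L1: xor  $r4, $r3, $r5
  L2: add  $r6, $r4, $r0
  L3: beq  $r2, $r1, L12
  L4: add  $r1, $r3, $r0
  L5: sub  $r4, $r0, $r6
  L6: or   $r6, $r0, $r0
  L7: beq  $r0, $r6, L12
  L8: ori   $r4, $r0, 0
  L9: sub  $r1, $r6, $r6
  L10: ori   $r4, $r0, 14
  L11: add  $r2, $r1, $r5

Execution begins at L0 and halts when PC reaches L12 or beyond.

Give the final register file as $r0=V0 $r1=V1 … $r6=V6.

[0] or   $r5, $r2, $r2  →  {$r0:0, $r1:11, $r2:1, $r3:11, $r4:2, $r5:1, $r6:2}
[1] xor  $r4, $r3, $r5  →  {$r0:0, $r1:11, $r2:1, $r3:11, $r4:10, $r5:1, $r6:2}
[2] add  $r6, $r4, $r0  →  {$r0:0, $r1:11, $r2:1, $r3:11, $r4:10, $r5:1, $r6:10}
[3] beq  $r2, $r1, L12  →  {$r0:0, $r1:11, $r2:1, $r3:11, $r4:10, $r5:1, $r6:10}  ⟨branch fallthrough⟩
[4] add  $r1, $r3, $r0  →  {$r0:0, $r1:11, $r2:1, $r3:11, $r4:10, $r5:1, $r6:10}
[5] sub  $r4, $r0, $r6  →  {$r0:0, $r1:11, $r2:1, $r3:11, $r4:65526, $r5:1, $r6:10}
[6] or   $r6, $r0, $r0  →  {$r0:0, $r1:11, $r2:1, $r3:11, $r4:65526, $r5:1, $r6:0}
[7] beq  $r0, $r6, L12  →  {$r0:0, $r1:11, $r2:1, $r3:11, $r4:65526, $r5:1, $r6:0}  ⟨branch taken⟩
[8] ori   $r4, $r0, 0  →  {$r0:0, $r1:11, $r2:1, $r3:11, $r4:0, $r5:1, $r6:0}

$r0=0 $r1=11 $r2=1 $r3=11 $r4=0 $r5=1 $r6=0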